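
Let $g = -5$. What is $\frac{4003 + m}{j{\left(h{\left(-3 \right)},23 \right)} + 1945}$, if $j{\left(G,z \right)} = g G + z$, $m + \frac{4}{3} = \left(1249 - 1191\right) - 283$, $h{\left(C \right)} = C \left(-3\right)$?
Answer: $\frac{11330}{5769} \approx 1.9639$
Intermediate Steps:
$h{\left(C \right)} = - 3 C$
$m = - \frac{679}{3}$ ($m = - \frac{4}{3} + \left(\left(1249 - 1191\right) - 283\right) = - \frac{4}{3} + \left(58 - 283\right) = - \frac{4}{3} - 225 = - \frac{679}{3} \approx -226.33$)
$j{\left(G,z \right)} = z - 5 G$ ($j{\left(G,z \right)} = - 5 G + z = z - 5 G$)
$\frac{4003 + m}{j{\left(h{\left(-3 \right)},23 \right)} + 1945} = \frac{4003 - \frac{679}{3}}{\left(23 - 5 \left(\left(-3\right) \left(-3\right)\right)\right) + 1945} = \frac{11330}{3 \left(\left(23 - 45\right) + 1945\right)} = \frac{11330}{3 \left(-22 + 1945\right)} = \frac{11330}{3 \cdot 1923} = \frac{11330}{3} \cdot \frac{1}{1923} = \frac{11330}{5769}$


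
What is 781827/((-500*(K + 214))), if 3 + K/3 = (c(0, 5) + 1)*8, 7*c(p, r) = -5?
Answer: -5472789/741500 ≈ -7.3807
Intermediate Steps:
c(p, r) = -5/7 (c(p, r) = (⅐)*(-5) = -5/7)
K = -15/7 (K = -9 + 3*((-5/7 + 1)*8) = -9 + 3*((2/7)*8) = -9 + 3*(16/7) = -9 + 48/7 = -15/7 ≈ -2.1429)
781827/((-500*(K + 214))) = 781827/((-500*(-15/7 + 214))) = 781827/((-500*1483/7)) = 781827/(-741500/7) = 781827*(-7/741500) = -5472789/741500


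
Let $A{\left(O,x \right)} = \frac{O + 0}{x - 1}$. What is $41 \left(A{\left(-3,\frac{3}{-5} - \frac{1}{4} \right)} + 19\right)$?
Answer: $\frac{31283}{37} \approx 845.49$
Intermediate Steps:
$A{\left(O,x \right)} = \frac{O}{-1 + x}$
$41 \left(A{\left(-3,\frac{3}{-5} - \frac{1}{4} \right)} + 19\right) = 41 \left(- \frac{3}{-1 + \left(\frac{3}{-5} - \frac{1}{4}\right)} + 19\right) = 41 \left(- \frac{3}{-1 + \left(3 \left(- \frac{1}{5}\right) - \frac{1}{4}\right)} + 19\right) = 41 \left(- \frac{3}{-1 - \frac{17}{20}} + 19\right) = 41 \left(- \frac{3}{- \frac{37}{20}} + 19\right) = 41 \left(\left(-3\right) \left(- \frac{20}{37}\right) + 19\right) = 41 \left(\frac{60}{37} + 19\right) = 41 \cdot \frac{763}{37} = \frac{31283}{37}$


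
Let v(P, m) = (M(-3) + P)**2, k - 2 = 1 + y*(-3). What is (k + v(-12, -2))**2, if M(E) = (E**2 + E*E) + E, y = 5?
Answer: 9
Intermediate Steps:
M(E) = E + 2*E**2 (M(E) = (E**2 + E**2) + E = 2*E**2 + E = E + 2*E**2)
k = -12 (k = 2 + (1 + 5*(-3)) = 2 + (1 - 15) = 2 - 14 = -12)
v(P, m) = (15 + P)**2 (v(P, m) = (-3*(1 + 2*(-3)) + P)**2 = (-3*(1 - 6) + P)**2 = (-3*(-5) + P)**2 = (15 + P)**2)
(k + v(-12, -2))**2 = (-12 + (15 - 12)**2)**2 = (-12 + 3**2)**2 = (-12 + 9)**2 = (-3)**2 = 9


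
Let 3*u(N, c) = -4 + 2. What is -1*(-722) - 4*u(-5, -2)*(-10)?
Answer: 2086/3 ≈ 695.33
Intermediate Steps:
u(N, c) = -2/3 (u(N, c) = (-4 + 2)/3 = (1/3)*(-2) = -2/3)
-1*(-722) - 4*u(-5, -2)*(-10) = -1*(-722) - 4*(-2/3)*(-10) = 722 - (-8)*(-10)/3 = 722 - 1*80/3 = 722 - 80/3 = 2086/3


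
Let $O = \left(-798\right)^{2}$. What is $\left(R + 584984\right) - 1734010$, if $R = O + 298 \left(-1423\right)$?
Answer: $-936276$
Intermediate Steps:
$O = 636804$
$R = 212750$ ($R = 636804 + 298 \left(-1423\right) = 636804 - 424054 = 212750$)
$\left(R + 584984\right) - 1734010 = \left(212750 + 584984\right) - 1734010 = 797734 - 1734010 = -936276$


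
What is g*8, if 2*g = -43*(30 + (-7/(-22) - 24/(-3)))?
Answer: -72498/11 ≈ -6590.7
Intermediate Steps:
g = -36249/44 (g = (-43*(30 + (-7/(-22) - 24/(-3))))/2 = (-43*(30 + (-7*(-1/22) - 24*(-1/3))))/2 = (-43*(30 + (7/22 + 8)))/2 = (-43*(30 + 183/22))/2 = (-43*843/22)/2 = (1/2)*(-36249/22) = -36249/44 ≈ -823.84)
g*8 = -36249/44*8 = -72498/11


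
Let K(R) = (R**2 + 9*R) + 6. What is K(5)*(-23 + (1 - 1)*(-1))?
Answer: -1748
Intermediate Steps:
K(R) = 6 + R**2 + 9*R
K(5)*(-23 + (1 - 1)*(-1)) = (6 + 5**2 + 9*5)*(-23 + (1 - 1)*(-1)) = (6 + 25 + 45)*(-23 + 0*(-1)) = 76*(-23 + 0) = 76*(-23) = -1748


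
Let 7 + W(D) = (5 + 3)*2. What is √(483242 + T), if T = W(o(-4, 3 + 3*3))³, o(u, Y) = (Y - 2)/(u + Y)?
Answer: √483971 ≈ 695.68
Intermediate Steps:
o(u, Y) = (-2 + Y)/(Y + u)
W(D) = 9 (W(D) = -7 + (5 + 3)*2 = -7 + 8*2 = -7 + 16 = 9)
T = 729 (T = 9³ = 729)
√(483242 + T) = √(483242 + 729) = √483971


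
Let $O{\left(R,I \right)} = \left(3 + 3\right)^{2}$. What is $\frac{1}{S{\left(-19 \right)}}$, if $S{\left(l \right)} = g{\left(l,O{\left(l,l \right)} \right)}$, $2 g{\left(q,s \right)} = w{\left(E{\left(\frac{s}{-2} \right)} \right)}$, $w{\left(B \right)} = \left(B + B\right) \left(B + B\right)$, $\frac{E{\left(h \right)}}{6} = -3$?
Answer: $\frac{1}{648} \approx 0.0015432$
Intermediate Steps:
$O{\left(R,I \right)} = 36$ ($O{\left(R,I \right)} = 6^{2} = 36$)
$E{\left(h \right)} = -18$ ($E{\left(h \right)} = 6 \left(-3\right) = -18$)
$w{\left(B \right)} = 4 B^{2}$ ($w{\left(B \right)} = 2 B 2 B = 4 B^{2}$)
$g{\left(q,s \right)} = 648$ ($g{\left(q,s \right)} = \frac{4 \left(-18\right)^{2}}{2} = \frac{4 \cdot 324}{2} = \frac{1}{2} \cdot 1296 = 648$)
$S{\left(l \right)} = 648$
$\frac{1}{S{\left(-19 \right)}} = \frac{1}{648}$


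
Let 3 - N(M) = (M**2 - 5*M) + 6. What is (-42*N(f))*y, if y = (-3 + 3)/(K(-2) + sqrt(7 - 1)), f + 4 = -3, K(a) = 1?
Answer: 0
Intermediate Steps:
f = -7 (f = -4 - 3 = -7)
N(M) = -3 - M**2 + 5*M (N(M) = 3 - ((M**2 - 5*M) + 6) = 3 - (6 + M**2 - 5*M) = 3 + (-6 - M**2 + 5*M) = -3 - M**2 + 5*M)
y = 0 (y = (-3 + 3)/(1 + sqrt(7 - 1)) = 0/(1 + sqrt(6)) = 0)
(-42*N(f))*y = -42*(-3 - 1*(-7)**2 + 5*(-7))*0 = -42*(-3 - 1*49 - 35)*0 = -42*(-3 - 49 - 35)*0 = -42*(-87)*0 = 3654*0 = 0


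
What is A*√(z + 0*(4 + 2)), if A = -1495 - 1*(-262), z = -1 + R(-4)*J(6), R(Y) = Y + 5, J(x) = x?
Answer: -1233*√5 ≈ -2757.1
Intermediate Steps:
R(Y) = 5 + Y
z = 5 (z = -1 + (5 - 4)*6 = -1 + 1*6 = -1 + 6 = 5)
A = -1233 (A = -1495 + 262 = -1233)
A*√(z + 0*(4 + 2)) = -1233*√(5 + 0*(4 + 2)) = -1233*√(5 + 0*6) = -1233*√(5 + 0) = -1233*√5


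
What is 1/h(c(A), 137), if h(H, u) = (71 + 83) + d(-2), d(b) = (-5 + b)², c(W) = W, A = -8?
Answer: 1/203 ≈ 0.0049261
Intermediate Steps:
h(H, u) = 203 (h(H, u) = (71 + 83) + (-5 - 2)² = 154 + (-7)² = 154 + 49 = 203)
1/h(c(A), 137) = 1/203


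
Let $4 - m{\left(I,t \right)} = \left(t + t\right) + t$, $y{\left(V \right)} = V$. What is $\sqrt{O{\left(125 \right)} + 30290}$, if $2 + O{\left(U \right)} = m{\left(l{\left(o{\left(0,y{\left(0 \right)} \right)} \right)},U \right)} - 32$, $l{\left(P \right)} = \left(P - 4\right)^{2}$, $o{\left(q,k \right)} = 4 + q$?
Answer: $\sqrt{29885} \approx 172.87$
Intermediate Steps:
$l{\left(P \right)} = \left(-4 + P\right)^{2}$
$m{\left(I,t \right)} = 4 - 3 t$ ($m{\left(I,t \right)} = 4 - \left(\left(t + t\right) + t\right) = 4 - \left(2 t + t\right) = 4 - 3 t$)
$O{\left(U \right)} = -30 - 3 U$ ($O{\left(U \right)} = -2 - \left(28 + 3 U\right) = -30 - 3 U$)
$\sqrt{O{\left(125 \right)} + 30290} = \sqrt{\left(-30 - 375\right) + 30290} = \sqrt{-405 + 30290} = \sqrt{29885}$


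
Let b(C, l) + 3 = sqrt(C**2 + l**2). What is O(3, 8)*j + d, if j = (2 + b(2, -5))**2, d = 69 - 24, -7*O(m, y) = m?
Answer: 225/7 + 6*sqrt(29)/7 ≈ 36.759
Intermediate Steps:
O(m, y) = -m/7
d = 45
b(C, l) = -3 + sqrt(C**2 + l**2)
j = (-1 + sqrt(29))**2 (j = (2 + (-3 + sqrt(2**2 + (-5)**2)))**2 = (2 + (-3 + sqrt(4 + 25)))**2 = (2 + (-3 + sqrt(29)))**2 = (-1 + sqrt(29))**2 ≈ 19.230)
O(3, 8)*j + d = (-1/7*3)*(-1 + sqrt(29))**2 + 45 = -3*(-1 + sqrt(29))**2/7 + 45 = 45 - 3*(-1 + sqrt(29))**2/7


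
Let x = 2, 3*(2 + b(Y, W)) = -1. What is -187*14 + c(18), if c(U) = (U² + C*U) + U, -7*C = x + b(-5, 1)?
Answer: -15926/7 ≈ -2275.1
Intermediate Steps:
b(Y, W) = -7/3 (b(Y, W) = -2 + (⅓)*(-1) = -2 - ⅓ = -7/3)
C = 1/21 (C = -(2 - 7/3)/7 = -⅐*(-⅓) = 1/21 ≈ 0.047619)
c(U) = U² + 22*U/21 (c(U) = (U² + U/21) + U = U² + 22*U/21)
-187*14 + c(18) = -187*14 + (1/21)*18*(22 + 21*18) = -2618 + (1/21)*18*(22 + 378) = -2618 + (1/21)*18*400 = -2618 + 2400/7 = -15926/7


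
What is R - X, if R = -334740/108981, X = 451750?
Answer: -16410833830/36327 ≈ -4.5175e+5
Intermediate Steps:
R = -111580/36327 (R = -334740*1/108981 = -111580/36327 ≈ -3.0715)
R - X = -111580/36327 - 1*451750 = -111580/36327 - 451750 = -16410833830/36327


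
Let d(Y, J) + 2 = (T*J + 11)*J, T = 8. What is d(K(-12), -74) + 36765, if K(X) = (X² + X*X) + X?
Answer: 79757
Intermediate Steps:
K(X) = X + 2*X² (K(X) = (X² + X²) + X = 2*X² + X = X + 2*X²)
d(Y, J) = -2 + J*(11 + 8*J) (d(Y, J) = -2 + (8*J + 11)*J = -2 + (11 + 8*J)*J = -2 + J*(11 + 8*J))
d(K(-12), -74) + 36765 = (-2 + 8*(-74)² + 11*(-74)) + 36765 = (-2 + 8*5476 - 814) + 36765 = (-2 + 43808 - 814) + 36765 = 42992 + 36765 = 79757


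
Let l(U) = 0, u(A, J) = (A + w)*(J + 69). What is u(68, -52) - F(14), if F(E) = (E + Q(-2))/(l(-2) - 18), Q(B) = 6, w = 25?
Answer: 14239/9 ≈ 1582.1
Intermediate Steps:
u(A, J) = (25 + A)*(69 + J) (u(A, J) = (A + 25)*(J + 69) = (25 + A)*(69 + J))
F(E) = -⅓ - E/18 (F(E) = (E + 6)/(0 - 18) = (6 + E)/(-18) = (6 + E)*(-1/18) = -⅓ - E/18)
u(68, -52) - F(14) = (1725 + 25*(-52) + 69*68 + 68*(-52)) - (-⅓ - 1/18*14) = (1725 - 1300 + 4692 - 3536) - (-⅓ - 7/9) = 1581 - 1*(-10/9) = 1581 + 10/9 = 14239/9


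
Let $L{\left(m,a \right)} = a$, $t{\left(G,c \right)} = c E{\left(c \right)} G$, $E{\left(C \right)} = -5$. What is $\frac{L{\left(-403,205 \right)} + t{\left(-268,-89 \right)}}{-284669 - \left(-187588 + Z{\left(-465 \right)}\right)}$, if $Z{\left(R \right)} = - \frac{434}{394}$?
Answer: $\frac{4690767}{3824948} \approx 1.2264$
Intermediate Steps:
$Z{\left(R \right)} = - \frac{217}{197}$ ($Z{\left(R \right)} = \left(-434\right) \frac{1}{394} = - \frac{217}{197}$)
$t{\left(G,c \right)} = - 5 G c$ ($t{\left(G,c \right)} = c \left(-5\right) G = - 5 c G = - 5 G c$)
$\frac{L{\left(-403,205 \right)} + t{\left(-268,-89 \right)}}{-284669 - \left(-187588 + Z{\left(-465 \right)}\right)} = \frac{205 - \left(-1340\right) \left(-89\right)}{-284669 + \left(187588 - - \frac{217}{197}\right)} = \frac{205 - 119260}{-284669 + \left(187588 + \frac{217}{197}\right)} = - \frac{119055}{-284669 + \frac{36955053}{197}} = - \frac{119055}{- \frac{19124740}{197}} = \left(-119055\right) \left(- \frac{197}{19124740}\right) = \frac{4690767}{3824948}$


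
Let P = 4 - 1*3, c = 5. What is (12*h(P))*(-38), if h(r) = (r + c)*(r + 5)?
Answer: -16416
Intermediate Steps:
P = 1 (P = 4 - 3 = 1)
h(r) = (5 + r)**2 (h(r) = (r + 5)*(r + 5) = (5 + r)*(5 + r) = (5 + r)**2)
(12*h(P))*(-38) = (12*(25 + 1**2 + 10*1))*(-38) = (12*(25 + 1 + 10))*(-38) = (12*36)*(-38) = 432*(-38) = -16416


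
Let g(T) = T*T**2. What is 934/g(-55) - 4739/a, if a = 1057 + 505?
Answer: -71810003/23625250 ≈ -3.0395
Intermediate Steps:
g(T) = T**3
a = 1562
934/g(-55) - 4739/a = 934/((-55)**3) - 4739/1562 = 934/(-166375) - 4739*1/1562 = 934*(-1/166375) - 4739/1562 = -934/166375 - 4739/1562 = -71810003/23625250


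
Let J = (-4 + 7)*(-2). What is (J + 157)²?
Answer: 22801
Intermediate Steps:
J = -6 (J = 3*(-2) = -6)
(J + 157)² = (-6 + 157)² = 151² = 22801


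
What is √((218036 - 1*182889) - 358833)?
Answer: I*√323686 ≈ 568.93*I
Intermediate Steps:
√((218036 - 1*182889) - 358833) = √((218036 - 182889) - 358833) = √(35147 - 358833) = √(-323686) = I*√323686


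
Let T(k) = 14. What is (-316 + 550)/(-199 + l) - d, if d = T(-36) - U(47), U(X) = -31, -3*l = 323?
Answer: -21051/460 ≈ -45.763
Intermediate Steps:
l = -323/3 (l = -⅓*323 = -323/3 ≈ -107.67)
d = 45 (d = 14 - 1*(-31) = 14 + 31 = 45)
(-316 + 550)/(-199 + l) - d = (-316 + 550)/(-199 - 323/3) - 1*45 = 234/(-920/3) - 45 = 234*(-3/920) - 45 = -351/460 - 45 = -21051/460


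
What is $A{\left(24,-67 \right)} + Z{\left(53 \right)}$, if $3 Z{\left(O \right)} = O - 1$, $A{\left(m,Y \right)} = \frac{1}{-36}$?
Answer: $\frac{623}{36} \approx 17.306$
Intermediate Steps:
$A{\left(m,Y \right)} = - \frac{1}{36}$
$Z{\left(O \right)} = - \frac{1}{3} + \frac{O}{3}$ ($Z{\left(O \right)} = \frac{O - 1}{3} = \frac{-1 + O}{3} = - \frac{1}{3} + \frac{O}{3}$)
$A{\left(24,-67 \right)} + Z{\left(53 \right)} = - \frac{1}{36} + \left(- \frac{1}{3} + \frac{1}{3} \cdot 53\right) = - \frac{1}{36} + \left(- \frac{1}{3} + \frac{53}{3}\right) = - \frac{1}{36} + \frac{52}{3} = \frac{623}{36}$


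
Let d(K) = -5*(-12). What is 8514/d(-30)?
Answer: 1419/10 ≈ 141.90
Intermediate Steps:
d(K) = 60
8514/d(-30) = 8514/60 = 8514*(1/60) = 1419/10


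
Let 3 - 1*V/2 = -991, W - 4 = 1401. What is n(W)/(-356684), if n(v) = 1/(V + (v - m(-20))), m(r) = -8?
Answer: -1/1213082284 ≈ -8.2435e-10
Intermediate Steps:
W = 1405 (W = 4 + 1401 = 1405)
V = 1988 (V = 6 - 2*(-991) = 6 + 1982 = 1988)
n(v) = 1/(1996 + v) (n(v) = 1/(1988 + (v - 1*(-8))) = 1/(1988 + (v + 8)) = 1/(1988 + (8 + v)) = 1/(1996 + v))
n(W)/(-356684) = 1/((1996 + 1405)*(-356684)) = -1/356684/3401 = (1/3401)*(-1/356684) = -1/1213082284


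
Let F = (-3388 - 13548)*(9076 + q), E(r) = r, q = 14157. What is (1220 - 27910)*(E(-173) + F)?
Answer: 10501828026090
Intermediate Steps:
F = -393474088 (F = (-3388 - 13548)*(9076 + 14157) = -16936*23233 = -393474088)
(1220 - 27910)*(E(-173) + F) = (1220 - 27910)*(-173 - 393474088) = -26690*(-393474261) = 10501828026090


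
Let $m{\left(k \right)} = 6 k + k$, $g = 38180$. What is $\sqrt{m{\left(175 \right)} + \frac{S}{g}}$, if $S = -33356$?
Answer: $\frac{3 \sqrt{12391834430}}{9545} \approx 34.988$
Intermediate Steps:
$m{\left(k \right)} = 7 k$
$\sqrt{m{\left(175 \right)} + \frac{S}{g}} = \sqrt{7 \cdot 175 - \frac{33356}{38180}} = \sqrt{1225 - \frac{8339}{9545}} = \sqrt{\frac{11684286}{9545}} = \frac{3 \sqrt{12391834430}}{9545}$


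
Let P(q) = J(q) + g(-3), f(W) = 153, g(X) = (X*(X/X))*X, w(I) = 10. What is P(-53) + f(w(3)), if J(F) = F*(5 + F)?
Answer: 2706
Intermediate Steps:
g(X) = X² (g(X) = (X*1)*X = X*X = X²)
P(q) = 9 + q*(5 + q) (P(q) = q*(5 + q) + (-3)² = q*(5 + q) + 9 = 9 + q*(5 + q))
P(-53) + f(w(3)) = (9 - 53*(5 - 53)) + 153 = (9 - 53*(-48)) + 153 = (9 + 2544) + 153 = 2553 + 153 = 2706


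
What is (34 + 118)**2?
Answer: 23104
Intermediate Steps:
(34 + 118)**2 = 152**2 = 23104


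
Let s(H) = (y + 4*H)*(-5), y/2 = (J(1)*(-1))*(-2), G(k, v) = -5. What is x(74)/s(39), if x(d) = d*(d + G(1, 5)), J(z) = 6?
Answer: -851/150 ≈ -5.6733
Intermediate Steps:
y = 24 (y = 2*((6*(-1))*(-2)) = 2*(-6*(-2)) = 2*12 = 24)
x(d) = d*(-5 + d) (x(d) = d*(d - 5) = d*(-5 + d))
s(H) = -120 - 20*H (s(H) = (24 + 4*H)*(-5) = -120 - 20*H)
x(74)/s(39) = (74*(-5 + 74))/(-120 - 20*39) = (74*69)/(-120 - 780) = 5106/(-900) = 5106*(-1/900) = -851/150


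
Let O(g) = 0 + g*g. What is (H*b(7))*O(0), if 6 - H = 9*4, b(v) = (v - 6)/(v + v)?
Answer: 0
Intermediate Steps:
b(v) = (-6 + v)/(2*v) (b(v) = (-6 + v)/((2*v)) = (-6 + v)*(1/(2*v)) = (-6 + v)/(2*v))
O(g) = g² (O(g) = 0 + g² = g²)
H = -30 (H = 6 - 9*4 = 6 - 1*36 = 6 - 36 = -30)
(H*b(7))*O(0) = -15*(-6 + 7)/7*0² = -15/7*0 = 0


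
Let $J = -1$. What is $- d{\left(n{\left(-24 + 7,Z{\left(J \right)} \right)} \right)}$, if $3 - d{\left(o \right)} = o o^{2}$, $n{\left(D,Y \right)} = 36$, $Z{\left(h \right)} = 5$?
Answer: $46653$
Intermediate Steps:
$d{\left(o \right)} = 3 - o^{3}$ ($d{\left(o \right)} = 3 - o o^{2} = 3 - o^{3}$)
$- d{\left(n{\left(-24 + 7,Z{\left(J \right)} \right)} \right)} = - (3 - 36^{3}) = - (3 - 46656) = \left(-1\right) \left(-46653\right) = 46653$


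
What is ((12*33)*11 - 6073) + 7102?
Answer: 5385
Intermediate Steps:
((12*33)*11 - 6073) + 7102 = (396*11 - 6073) + 7102 = (4356 - 6073) + 7102 = -1717 + 7102 = 5385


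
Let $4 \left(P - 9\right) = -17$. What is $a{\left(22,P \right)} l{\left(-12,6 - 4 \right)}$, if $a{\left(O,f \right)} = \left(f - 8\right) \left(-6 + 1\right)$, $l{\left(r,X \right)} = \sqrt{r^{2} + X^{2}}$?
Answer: $\frac{65 \sqrt{37}}{2} \approx 197.69$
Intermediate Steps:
$l{\left(r,X \right)} = \sqrt{X^{2} + r^{2}}$
$P = \frac{19}{4}$ ($P = 9 + \frac{1}{4} \left(-17\right) = 9 - \frac{17}{4} = \frac{19}{4} \approx 4.75$)
$a{\left(O,f \right)} = 40 - 5 f$ ($a{\left(O,f \right)} = \left(-8 + f\right) \left(-5\right) = 40 - 5 f$)
$a{\left(22,P \right)} l{\left(-12,6 - 4 \right)} = \left(40 - \frac{95}{4}\right) \sqrt{\left(6 - 4\right)^{2} + \left(-12\right)^{2}} = \left(40 - \frac{95}{4}\right) \sqrt{\left(6 - 4\right)^{2} + 144} = \frac{65 \sqrt{2^{2} + 144}}{4} = \frac{65 \sqrt{4 + 144}}{4} = \frac{65 \sqrt{148}}{4} = \frac{65 \cdot 2 \sqrt{37}}{4} = \frac{65 \sqrt{37}}{2}$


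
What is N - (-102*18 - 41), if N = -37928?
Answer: -36051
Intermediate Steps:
N - (-102*18 - 41) = -37928 - (-102*18 - 41) = -37928 - (-1836 - 41) = -37928 - 1*(-1877) = -37928 + 1877 = -36051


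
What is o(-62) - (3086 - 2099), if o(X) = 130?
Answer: -857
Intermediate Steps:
o(-62) - (3086 - 2099) = 130 - (3086 - 2099) = 130 - 1*987 = 130 - 987 = -857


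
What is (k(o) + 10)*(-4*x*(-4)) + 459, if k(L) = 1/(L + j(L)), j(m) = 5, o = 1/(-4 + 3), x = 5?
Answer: 1279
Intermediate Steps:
o = -1 (o = 1/(-1) = -1)
k(L) = 1/(5 + L) (k(L) = 1/(L + 5) = 1/(5 + L))
(k(o) + 10)*(-4*x*(-4)) + 459 = (1/(5 - 1) + 10)*(-4*5*(-4)) + 459 = (1/4 + 10)*(-20*(-4)) + 459 = (1/4 + 10)*80 + 459 = (41/4)*80 + 459 = 820 + 459 = 1279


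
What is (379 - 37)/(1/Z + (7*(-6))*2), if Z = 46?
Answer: -15732/3863 ≈ -4.0725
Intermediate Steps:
(379 - 37)/(1/Z + (7*(-6))*2) = (379 - 37)/(1/46 + (7*(-6))*2) = 342/(1/46 - 42*2) = 342/(1/46 - 84) = 342/(-3863/46) = 342*(-46/3863) = -15732/3863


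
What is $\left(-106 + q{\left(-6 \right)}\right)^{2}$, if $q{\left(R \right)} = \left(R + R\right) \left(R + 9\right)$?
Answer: $20164$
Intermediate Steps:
$q{\left(R \right)} = 2 R \left(9 + R\right)$
$\left(-106 + q{\left(-6 \right)}\right)^{2} = \left(-106 + 2 \left(-6\right) \left(9 - 6\right)\right)^{2} = \left(-106 + 2 \left(-6\right) 3\right)^{2} = \left(-106 - 36\right)^{2} = \left(-142\right)^{2} = 20164$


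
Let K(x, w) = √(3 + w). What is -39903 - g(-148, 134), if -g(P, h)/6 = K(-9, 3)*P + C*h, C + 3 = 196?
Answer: 115269 - 888*√6 ≈ 1.1309e+5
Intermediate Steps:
C = 193 (C = -3 + 196 = 193)
g(P, h) = -1158*h - 6*P*√6 (g(P, h) = -6*(√(3 + 3)*P + 193*h) = -6*(√6*P + 193*h) = -6*(P*√6 + 193*h) = -6*(193*h + P*√6) = -1158*h - 6*P*√6)
-39903 - g(-148, 134) = -39903 - (-1158*134 - 6*(-148)*√6) = -39903 - (-155172 + 888*√6) = -39903 + (155172 - 888*√6) = 115269 - 888*√6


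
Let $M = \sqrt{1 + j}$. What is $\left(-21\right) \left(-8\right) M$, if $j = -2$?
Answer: $168 i \approx 168.0 i$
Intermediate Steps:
$M = i$ ($M = \sqrt{1 - 2} = \sqrt{-1} = i \approx 1.0 i$)
$\left(-21\right) \left(-8\right) M = \left(-21\right) \left(-8\right) i = 168 i$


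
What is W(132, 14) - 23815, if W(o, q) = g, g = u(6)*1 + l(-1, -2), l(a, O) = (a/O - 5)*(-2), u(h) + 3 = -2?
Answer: -23811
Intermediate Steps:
u(h) = -5 (u(h) = -3 - 2 = -5)
l(a, O) = 10 - 2*a/O (l(a, O) = (-5 + a/O)*(-2) = 10 - 2*a/O)
g = 4 (g = -5*1 + (10 - 2*(-1)/(-2)) = -5 + (10 - 2*(-1)*(-½)) = -5 + (10 - 1) = -5 + 9 = 4)
W(o, q) = 4
W(132, 14) - 23815 = 4 - 23815 = -23811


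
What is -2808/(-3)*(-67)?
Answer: -62712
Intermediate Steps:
-2808/(-3)*(-67) = -2808*(-1)/3*(-67) = -52*(-18)*(-67) = 936*(-67) = -62712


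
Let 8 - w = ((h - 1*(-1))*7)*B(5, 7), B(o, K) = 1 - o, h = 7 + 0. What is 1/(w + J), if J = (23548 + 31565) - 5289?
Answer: 1/50056 ≈ 1.9978e-5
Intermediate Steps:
h = 7
w = 232 (w = 8 - (7 - 1*(-1))*7*(1 - 1*5) = 8 - (7 + 1)*7*(1 - 5) = 8 - 8*7*(-4) = 8 - 56*(-4) = 8 - 1*(-224) = 8 + 224 = 232)
J = 49824 (J = 55113 - 5289 = 49824)
1/(w + J) = 1/(232 + 49824) = 1/50056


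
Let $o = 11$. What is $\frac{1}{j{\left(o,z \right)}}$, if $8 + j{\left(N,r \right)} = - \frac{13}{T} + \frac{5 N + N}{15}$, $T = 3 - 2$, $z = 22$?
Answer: $- \frac{5}{83} \approx -0.060241$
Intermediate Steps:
$T = 1$ ($T = 3 - 2 = 1$)
$j{\left(N,r \right)} = -21 + \frac{2 N}{5}$ ($j{\left(N,r \right)} = -8 + \left(- \frac{13}{1} + \frac{5 N + N}{15}\right) = -8 + \left(\left(-13\right) 1 + 6 N \frac{1}{15}\right) = -8 + \left(-13 + \frac{2 N}{5}\right) = -21 + \frac{2 N}{5}$)
$\frac{1}{j{\left(o,z \right)}} = \frac{1}{-21 + \frac{2}{5} \cdot 11} = \frac{1}{-21 + \frac{22}{5}} = \frac{1}{- \frac{83}{5}} = - \frac{5}{83}$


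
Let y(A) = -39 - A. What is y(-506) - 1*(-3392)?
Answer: 3859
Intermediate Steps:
y(-506) - 1*(-3392) = (-39 - 1*(-506)) - 1*(-3392) = (-39 + 506) + 3392 = 467 + 3392 = 3859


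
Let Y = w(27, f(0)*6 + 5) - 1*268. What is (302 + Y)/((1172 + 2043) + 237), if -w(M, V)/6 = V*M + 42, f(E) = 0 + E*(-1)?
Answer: -257/863 ≈ -0.29780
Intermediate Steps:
f(E) = -E (f(E) = 0 - E = -E)
w(M, V) = -252 - 6*M*V (w(M, V) = -6*(V*M + 42) = -6*(M*V + 42) = -6*(42 + M*V) = -252 - 6*M*V)
Y = -1330 (Y = (-252 - 6*27*(-1*0*6 + 5)) - 1*268 = (-252 - 6*27*(0*6 + 5)) - 268 = (-252 - 6*27*(0 + 5)) - 268 = (-252 - 6*27*5) - 268 = (-252 - 810) - 268 = -1062 - 268 = -1330)
(302 + Y)/((1172 + 2043) + 237) = (302 - 1330)/((1172 + 2043) + 237) = -1028/(3215 + 237) = -1028/3452 = -1028*1/3452 = -257/863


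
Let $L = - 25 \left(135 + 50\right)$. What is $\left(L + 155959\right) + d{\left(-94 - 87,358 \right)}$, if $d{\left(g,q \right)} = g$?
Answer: $151153$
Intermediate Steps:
$L = -4625$ ($L = \left(-25\right) 185 = -4625$)
$\left(L + 155959\right) + d{\left(-94 - 87,358 \right)} = \left(-4625 + 155959\right) - 181 = 151334 - 181 = 151153$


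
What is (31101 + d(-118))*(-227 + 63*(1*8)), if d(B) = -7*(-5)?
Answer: 8624672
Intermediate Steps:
d(B) = 35
(31101 + d(-118))*(-227 + 63*(1*8)) = (31101 + 35)*(-227 + 63*(1*8)) = 31136*(-227 + 63*8) = 31136*(-227 + 504) = 31136*277 = 8624672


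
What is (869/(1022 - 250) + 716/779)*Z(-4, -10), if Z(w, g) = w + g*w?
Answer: 11067327/150347 ≈ 73.612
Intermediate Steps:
(869/(1022 - 250) + 716/779)*Z(-4, -10) = (869/(1022 - 250) + 716/779)*(-4*(1 - 10)) = (869/772 + 716*(1/779))*(-4*(-9)) = (869*(1/772) + 716/779)*36 = (869/772 + 716/779)*36 = (1229703/601388)*36 = 11067327/150347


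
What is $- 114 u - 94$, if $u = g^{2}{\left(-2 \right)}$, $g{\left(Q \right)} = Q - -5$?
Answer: $-1120$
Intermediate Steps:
$g{\left(Q \right)} = 5 + Q$ ($g{\left(Q \right)} = Q + 5 = 5 + Q$)
$u = 9$ ($u = \left(5 - 2\right)^{2} = 3^{2} = 9$)
$- 114 u - 94 = \left(-114\right) 9 - 94 = -1026 - 94 = -1120$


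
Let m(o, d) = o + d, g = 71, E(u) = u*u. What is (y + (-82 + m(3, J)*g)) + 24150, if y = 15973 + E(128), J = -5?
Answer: 56283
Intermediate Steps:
E(u) = u²
m(o, d) = d + o
y = 32357 (y = 15973 + 128² = 15973 + 16384 = 32357)
(y + (-82 + m(3, J)*g)) + 24150 = (32357 + (-82 + (-5 + 3)*71)) + 24150 = (32357 + (-82 - 2*71)) + 24150 = (32357 + (-82 - 142)) + 24150 = (32357 - 224) + 24150 = 32133 + 24150 = 56283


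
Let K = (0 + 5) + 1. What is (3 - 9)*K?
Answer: -36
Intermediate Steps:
K = 6 (K = 5 + 1 = 6)
(3 - 9)*K = (3 - 9)*6 = -6*6 = -36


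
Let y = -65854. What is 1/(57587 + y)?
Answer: -1/8267 ≈ -0.00012096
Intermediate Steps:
1/(57587 + y) = 1/(57587 - 65854) = 1/(-8267) = -1/8267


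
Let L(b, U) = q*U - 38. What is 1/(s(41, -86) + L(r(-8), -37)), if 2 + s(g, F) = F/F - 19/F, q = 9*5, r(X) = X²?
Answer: -86/146525 ≈ -0.00058693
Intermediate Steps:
q = 45
s(g, F) = -1 - 19/F (s(g, F) = -2 + (F/F - 19/F) = -2 + (1 - 19/F) = -1 - 19/F)
L(b, U) = -38 + 45*U (L(b, U) = 45*U - 38 = -38 + 45*U)
1/(s(41, -86) + L(r(-8), -37)) = 1/((-19 - 1*(-86))/(-86) + (-38 + 45*(-37))) = 1/(-(-19 + 86)/86 + (-38 - 1665)) = 1/(-1/86*67 - 1703) = 1/(-67/86 - 1703) = 1/(-146525/86) = -86/146525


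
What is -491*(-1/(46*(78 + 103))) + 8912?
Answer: 74201803/8326 ≈ 8912.1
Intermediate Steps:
-491*(-1/(46*(78 + 103))) + 8912 = -491/(181*(-46)) + 8912 = -491/(-8326) + 8912 = -491*(-1/8326) + 8912 = 491/8326 + 8912 = 74201803/8326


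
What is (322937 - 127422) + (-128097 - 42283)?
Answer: 25135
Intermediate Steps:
(322937 - 127422) + (-128097 - 42283) = 195515 - 170380 = 25135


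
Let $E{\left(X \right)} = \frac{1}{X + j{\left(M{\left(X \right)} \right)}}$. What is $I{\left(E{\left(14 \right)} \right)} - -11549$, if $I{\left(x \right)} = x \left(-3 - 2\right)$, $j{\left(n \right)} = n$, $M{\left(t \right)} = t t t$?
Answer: $\frac{31852137}{2758} \approx 11549.0$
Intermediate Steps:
$M{\left(t \right)} = t^{3}$ ($M{\left(t \right)} = t^{2} t = t^{3}$)
$E{\left(X \right)} = \frac{1}{X + X^{3}}$
$I{\left(x \right)} = - 5 x$ ($I{\left(x \right)} = x \left(-5\right) = - 5 x$)
$I{\left(E{\left(14 \right)} \right)} - -11549 = - \frac{5}{14 + 14^{3}} - -11549 = - \frac{5}{14 + 2744} + \left(-8232 + 19781\right) = - \frac{5}{2758} + 11549 = \frac{31852137}{2758}$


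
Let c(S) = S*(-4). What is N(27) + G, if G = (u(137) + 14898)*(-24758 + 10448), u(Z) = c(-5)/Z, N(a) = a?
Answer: -29207364561/137 ≈ -2.1319e+8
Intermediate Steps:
c(S) = -4*S
u(Z) = 20/Z (u(Z) = (-4*(-5))/Z = 20/Z)
G = -29207368260/137 (G = (20/137 + 14898)*(-24758 + 10448) = (20*(1/137) + 14898)*(-14310) = (20/137 + 14898)*(-14310) = (2041046/137)*(-14310) = -29207368260/137 ≈ -2.1319e+8)
N(27) + G = 27 - 29207368260/137 = -29207364561/137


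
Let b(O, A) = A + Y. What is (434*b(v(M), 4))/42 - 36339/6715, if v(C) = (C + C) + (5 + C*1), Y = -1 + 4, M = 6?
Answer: 1348138/20145 ≈ 66.922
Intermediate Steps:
Y = 3
v(C) = 5 + 3*C (v(C) = 2*C + (5 + C) = 5 + 3*C)
b(O, A) = 3 + A (b(O, A) = A + 3 = 3 + A)
(434*b(v(M), 4))/42 - 36339/6715 = (434*(3 + 4))/42 - 36339/6715 = (434*7)*(1/42) - 36339*1/6715 = 3038*(1/42) - 36339/6715 = 217/3 - 36339/6715 = 1348138/20145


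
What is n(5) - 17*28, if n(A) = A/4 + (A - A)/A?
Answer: -1899/4 ≈ -474.75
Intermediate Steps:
n(A) = A/4 (n(A) = A*(1/4) + 0/A = A/4 + 0 = A/4)
n(5) - 17*28 = (1/4)*5 - 17*28 = 5/4 - 476 = -1899/4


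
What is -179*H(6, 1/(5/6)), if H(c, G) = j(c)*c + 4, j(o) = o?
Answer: -7160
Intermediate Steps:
H(c, G) = 4 + c**2 (H(c, G) = c*c + 4 = c**2 + 4 = 4 + c**2)
-179*H(6, 1/(5/6)) = -179*(4 + 6**2) = -179*(4 + 36) = -179*40 = -7160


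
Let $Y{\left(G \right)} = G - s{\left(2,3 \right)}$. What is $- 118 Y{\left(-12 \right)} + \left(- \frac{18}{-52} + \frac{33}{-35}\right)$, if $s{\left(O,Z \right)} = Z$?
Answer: $\frac{1610157}{910} \approx 1769.4$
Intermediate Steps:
$Y{\left(G \right)} = -3 + G$ ($Y{\left(G \right)} = G - 3 = -3 + G$)
$- 118 Y{\left(-12 \right)} + \left(- \frac{18}{-52} + \frac{33}{-35}\right) = - 118 \left(-3 - 12\right) + \left(- \frac{18}{-52} + \frac{33}{-35}\right) = \left(-118\right) \left(-15\right) + \left(\left(-18\right) \left(- \frac{1}{52}\right) + 33 \left(- \frac{1}{35}\right)\right) = 1770 + \left(\frac{9}{26} - \frac{33}{35}\right) = 1770 - \frac{543}{910} = \frac{1610157}{910}$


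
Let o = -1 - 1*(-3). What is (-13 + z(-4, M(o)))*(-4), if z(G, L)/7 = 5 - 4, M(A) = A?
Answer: 24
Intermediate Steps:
o = 2 (o = -1 + 3 = 2)
z(G, L) = 7 (z(G, L) = 7*(5 - 4) = 7*1 = 7)
(-13 + z(-4, M(o)))*(-4) = (-13 + 7)*(-4) = -6*(-4) = 24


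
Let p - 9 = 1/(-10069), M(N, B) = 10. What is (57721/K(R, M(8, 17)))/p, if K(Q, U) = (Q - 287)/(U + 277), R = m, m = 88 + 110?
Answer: -846712279/40940 ≈ -20682.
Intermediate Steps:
m = 198
R = 198
K(Q, U) = (-287 + Q)/(277 + U)
p = 90620/10069 (p = 9 + 1/(-10069) = 9 - 1/10069 = 90620/10069 ≈ 8.9999)
(57721/K(R, M(8, 17)))/p = (57721/(((-287 + 198)/(277 + 10))))/(90620/10069) = (57721/((-89/287)))*(10069/90620) = (57721/(((1/287)*(-89))))*(10069/90620) = (57721/(-89/287))*(10069/90620) = (57721*(-287/89))*(10069/90620) = -16565927/89*10069/90620 = -846712279/40940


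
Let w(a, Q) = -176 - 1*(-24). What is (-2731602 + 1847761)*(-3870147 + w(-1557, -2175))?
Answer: 3420728938459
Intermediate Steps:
w(a, Q) = -152 (w(a, Q) = -176 + 24 = -152)
(-2731602 + 1847761)*(-3870147 + w(-1557, -2175)) = (-2731602 + 1847761)*(-3870147 - 152) = -883841*(-3870299) = 3420728938459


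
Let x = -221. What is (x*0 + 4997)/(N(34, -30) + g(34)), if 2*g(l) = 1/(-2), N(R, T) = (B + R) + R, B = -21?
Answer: 19988/187 ≈ 106.89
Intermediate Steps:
N(R, T) = -21 + 2*R (N(R, T) = (-21 + R) + R = -21 + 2*R)
g(l) = -1/4 (g(l) = (1/2)/(-2) = (1/2)*(-1/2) = -1/4)
(x*0 + 4997)/(N(34, -30) + g(34)) = (-221*0 + 4997)/((-21 + 2*34) - 1/4) = (0 + 4997)/((-21 + 68) - 1/4) = 4997/(47 - 1/4) = 4997/(187/4) = 4997*(4/187) = 19988/187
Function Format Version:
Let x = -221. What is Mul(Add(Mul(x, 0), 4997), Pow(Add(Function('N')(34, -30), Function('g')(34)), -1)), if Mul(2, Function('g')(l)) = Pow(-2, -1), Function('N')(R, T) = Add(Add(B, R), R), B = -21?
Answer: Rational(19988, 187) ≈ 106.89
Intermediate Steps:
Function('N')(R, T) = Add(-21, Mul(2, R)) (Function('N')(R, T) = Add(Add(-21, R), R) = Add(-21, Mul(2, R)))
Function('g')(l) = Rational(-1, 4) (Function('g')(l) = Mul(Rational(1, 2), Pow(-2, -1)) = Mul(Rational(1, 2), Rational(-1, 2)) = Rational(-1, 4))
Mul(Add(Mul(x, 0), 4997), Pow(Add(Function('N')(34, -30), Function('g')(34)), -1)) = Mul(Add(Mul(-221, 0), 4997), Pow(Add(Add(-21, Mul(2, 34)), Rational(-1, 4)), -1)) = Mul(Add(0, 4997), Pow(Add(Add(-21, 68), Rational(-1, 4)), -1)) = Mul(4997, Pow(Add(47, Rational(-1, 4)), -1)) = Mul(4997, Pow(Rational(187, 4), -1)) = Mul(4997, Rational(4, 187)) = Rational(19988, 187)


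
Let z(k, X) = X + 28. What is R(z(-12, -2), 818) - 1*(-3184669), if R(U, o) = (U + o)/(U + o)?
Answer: 3184670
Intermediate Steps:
z(k, X) = 28 + X
R(U, o) = 1
R(z(-12, -2), 818) - 1*(-3184669) = 1 - 1*(-3184669) = 1 + 3184669 = 3184670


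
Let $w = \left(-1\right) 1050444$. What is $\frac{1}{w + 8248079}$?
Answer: $\frac{1}{7197635} \approx 1.3893 \cdot 10^{-7}$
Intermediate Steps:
$w = -1050444$
$\frac{1}{w + 8248079} = \frac{1}{-1050444 + 8248079} = \frac{1}{7197635}$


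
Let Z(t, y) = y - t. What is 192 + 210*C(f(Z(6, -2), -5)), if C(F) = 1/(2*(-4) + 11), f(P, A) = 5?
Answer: 262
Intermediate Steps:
C(F) = 1/3 (C(F) = 1/(-8 + 11) = 1/3)
192 + 210*C(f(Z(6, -2), -5)) = 192 + 210*(1/3) = 192 + 70 = 262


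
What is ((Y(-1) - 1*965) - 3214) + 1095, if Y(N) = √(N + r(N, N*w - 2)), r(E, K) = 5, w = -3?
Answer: -3082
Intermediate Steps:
Y(N) = √(5 + N) (Y(N) = √(N + 5) = √(5 + N))
((Y(-1) - 1*965) - 3214) + 1095 = ((√(5 - 1) - 1*965) - 3214) + 1095 = ((√4 - 965) - 3214) + 1095 = ((2 - 965) - 3214) + 1095 = (-963 - 3214) + 1095 = -4177 + 1095 = -3082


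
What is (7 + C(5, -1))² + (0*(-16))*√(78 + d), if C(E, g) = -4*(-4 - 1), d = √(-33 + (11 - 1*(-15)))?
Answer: 729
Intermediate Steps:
d = I*√7 (d = √(-33 + (11 + 15)) = √(-33 + 26) = √(-7) = I*√7 ≈ 2.6458*I)
C(E, g) = 20 (C(E, g) = -4*(-5) = 20)
(7 + C(5, -1))² + (0*(-16))*√(78 + d) = (7 + 20)² + (0*(-16))*√(78 + I*√7) = 27² + 0*√(78 + I*√7) = 729 + 0 = 729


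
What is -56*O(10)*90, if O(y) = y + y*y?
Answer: -554400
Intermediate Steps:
O(y) = y + y²
-56*O(10)*90 = -560*(1 + 10)*90 = -560*11*90 = -56*110*90 = -6160*90 = -554400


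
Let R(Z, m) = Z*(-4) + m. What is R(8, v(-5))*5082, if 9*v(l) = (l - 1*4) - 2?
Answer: -506506/3 ≈ -1.6884e+5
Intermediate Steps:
v(l) = -⅔ + l/9 (v(l) = ((l - 1*4) - 2)/9 = ((l - 4) - 2)/9 = ((-4 + l) - 2)/9 = (-6 + l)/9 = -⅔ + l/9)
R(Z, m) = m - 4*Z (R(Z, m) = -4*Z + m = m - 4*Z)
R(8, v(-5))*5082 = ((-⅔ + (⅑)*(-5)) - 4*8)*5082 = ((-⅔ - 5/9) - 32)*5082 = (-11/9 - 32)*5082 = -299/9*5082 = -506506/3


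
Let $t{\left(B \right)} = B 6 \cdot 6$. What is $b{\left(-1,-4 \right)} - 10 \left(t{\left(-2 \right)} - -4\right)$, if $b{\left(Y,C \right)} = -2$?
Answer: $678$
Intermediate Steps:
$t{\left(B \right)} = 36 B$ ($t{\left(B \right)} = 6 B 6 = 36 B$)
$b{\left(-1,-4 \right)} - 10 \left(t{\left(-2 \right)} - -4\right) = -2 - 10 \left(36 \left(-2\right) - -4\right) = -2 - 10 \left(-72 + 4\right) = -2 - -680 = -2 + 680 = 678$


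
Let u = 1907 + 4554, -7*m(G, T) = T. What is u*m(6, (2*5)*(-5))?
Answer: 46150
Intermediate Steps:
m(G, T) = -T/7
u = 6461
u*m(6, (2*5)*(-5)) = 6461*(-2*5*(-5)/7) = 6461*(-10*(-5)/7) = 6461*(-⅐*(-50)) = 6461*(50/7) = 46150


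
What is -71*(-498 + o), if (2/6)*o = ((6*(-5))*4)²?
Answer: -3031842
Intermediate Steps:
o = 43200 (o = 3*((6*(-5))*4)² = 3*(-30*4)² = 3*(-120)² = 3*14400 = 43200)
-71*(-498 + o) = -71*(-498 + 43200) = -71*42702 = -3031842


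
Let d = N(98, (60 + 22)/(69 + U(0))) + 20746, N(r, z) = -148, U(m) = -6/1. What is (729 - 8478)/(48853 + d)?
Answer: -7749/69451 ≈ -0.11158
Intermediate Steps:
U(m) = -6 (U(m) = -6*1 = -6)
d = 20598 (d = -148 + 20746 = 20598)
(729 - 8478)/(48853 + d) = (729 - 8478)/(48853 + 20598) = -7749/69451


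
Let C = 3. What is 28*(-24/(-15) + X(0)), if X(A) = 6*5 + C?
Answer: 4844/5 ≈ 968.80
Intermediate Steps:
X(A) = 33 (X(A) = 6*5 + 3 = 30 + 3 = 33)
28*(-24/(-15) + X(0)) = 28*(-24/(-15) + 33) = 28*(-24*(-1/15) + 33) = 28*(8/5 + 33) = 28*(173/5) = 4844/5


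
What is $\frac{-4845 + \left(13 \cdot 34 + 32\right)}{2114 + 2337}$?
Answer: $- \frac{4371}{4451} \approx -0.98203$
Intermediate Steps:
$\frac{-4845 + \left(13 \cdot 34 + 32\right)}{2114 + 2337} = \frac{-4845 + \left(442 + 32\right)}{4451} = \left(-4845 + 474\right) \frac{1}{4451} = \left(-4371\right) \frac{1}{4451} = - \frac{4371}{4451}$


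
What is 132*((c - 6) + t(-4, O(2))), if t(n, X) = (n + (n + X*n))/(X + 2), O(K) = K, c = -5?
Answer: -1980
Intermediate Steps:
t(n, X) = (2*n + X*n)/(2 + X)
132*((c - 6) + t(-4, O(2))) = 132*((-5 - 6) - 4) = 132*(-11 - 4) = 132*(-15) = -1980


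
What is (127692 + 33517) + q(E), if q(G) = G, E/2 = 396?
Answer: 162001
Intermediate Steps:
E = 792 (E = 2*396 = 792)
(127692 + 33517) + q(E) = (127692 + 33517) + 792 = 161209 + 792 = 162001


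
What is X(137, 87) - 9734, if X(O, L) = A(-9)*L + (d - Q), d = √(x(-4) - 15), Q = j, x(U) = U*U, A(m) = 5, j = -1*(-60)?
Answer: -9358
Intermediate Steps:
j = 60
x(U) = U²
Q = 60
d = 1 (d = √((-4)² - 15) = √(16 - 15) = √1 = 1)
X(O, L) = -59 + 5*L (X(O, L) = 5*L + (1 - 1*60) = 5*L + (1 - 60) = 5*L - 59 = -59 + 5*L)
X(137, 87) - 9734 = (-59 + 5*87) - 9734 = (-59 + 435) - 9734 = 376 - 9734 = -9358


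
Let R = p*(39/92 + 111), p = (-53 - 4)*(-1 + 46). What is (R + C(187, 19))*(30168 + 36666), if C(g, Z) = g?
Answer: -878085509787/46 ≈ -1.9089e+10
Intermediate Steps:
p = -2565 (p = -57*45 = -2565)
R = -26293815/92 (R = -2565*(39/92 + 111) = -2565*10251/92 = -26293815/92 ≈ -2.8580e+5)
(R + C(187, 19))*(30168 + 36666) = (-26293815/92 + 187)*(30168 + 36666) = -26276611/92*66834 = -878085509787/46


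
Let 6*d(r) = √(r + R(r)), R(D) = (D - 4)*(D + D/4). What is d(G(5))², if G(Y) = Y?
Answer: 5/16 ≈ 0.31250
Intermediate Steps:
R(D) = 5*D*(-4 + D)/4 (R(D) = (-4 + D)*(D + D*(¼)) = (-4 + D)*(D + D/4) = (-4 + D)*(5*D/4) = 5*D*(-4 + D)/4)
d(r) = √(r + 5*r*(-4 + r)/4)/6
d(G(5))² = (√(5*(-16 + 5*5))/12)² = (√(5*(-16 + 25))/12)² = (√(5*9)/12)² = (√45/12)² = ((3*√5)/12)² = (√5/4)² = 5/16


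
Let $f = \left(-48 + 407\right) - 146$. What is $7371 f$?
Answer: $1570023$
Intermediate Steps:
$f = 213$ ($f = 359 - 146 = 213$)
$7371 f = 7371 \cdot 213 = 1570023$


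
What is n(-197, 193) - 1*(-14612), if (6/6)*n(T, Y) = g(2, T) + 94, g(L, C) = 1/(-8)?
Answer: 117647/8 ≈ 14706.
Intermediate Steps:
g(L, C) = -1/8
n(T, Y) = 751/8 (n(T, Y) = -1/8 + 94 = 751/8)
n(-197, 193) - 1*(-14612) = 751/8 - 1*(-14612) = 751/8 + 14612 = 117647/8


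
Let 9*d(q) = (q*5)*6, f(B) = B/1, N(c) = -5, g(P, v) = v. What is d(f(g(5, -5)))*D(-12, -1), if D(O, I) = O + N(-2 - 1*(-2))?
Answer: 850/3 ≈ 283.33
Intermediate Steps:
D(O, I) = -5 + O (D(O, I) = O - 5 = -5 + O)
f(B) = B (f(B) = B*1 = B)
d(q) = 10*q/3 (d(q) = ((q*5)*6)/9 = ((5*q)*6)/9 = (30*q)/9 = 10*q/3)
d(f(g(5, -5)))*D(-12, -1) = ((10/3)*(-5))*(-5 - 12) = -50/3*(-17) = 850/3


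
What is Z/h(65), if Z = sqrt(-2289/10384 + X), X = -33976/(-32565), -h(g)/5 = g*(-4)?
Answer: sqrt(5881053667732815)/109900362000 ≈ 0.00069780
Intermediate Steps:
h(g) = 20*g (h(g) = -5*g*(-4) = -(-20)*g = 20*g)
X = 33976/32565 (X = -33976*(-1/32565) = 33976/32565 ≈ 1.0433)
Z = sqrt(5881053667732815)/84538740 (Z = sqrt(-2289/10384 + 33976/32565) = sqrt(278265499/338154960) = sqrt(5881053667732815)/84538740 ≈ 0.90714)
Z/h(65) = (sqrt(5881053667732815)/84538740)/((20*65)) = (sqrt(5881053667732815)/84538740)/1300 = (sqrt(5881053667732815)/84538740)*(1/1300) = sqrt(5881053667732815)/109900362000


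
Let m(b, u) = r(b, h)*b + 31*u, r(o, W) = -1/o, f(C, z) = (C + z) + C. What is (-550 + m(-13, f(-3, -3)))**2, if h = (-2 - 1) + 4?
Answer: 688900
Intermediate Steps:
h = 1 (h = -3 + 4 = 1)
f(C, z) = z + 2*C
m(b, u) = -1 + 31*u (m(b, u) = (-1/b)*b + 31*u = -1 + 31*u)
(-550 + m(-13, f(-3, -3)))**2 = (-550 + (-1 + 31*(-3 + 2*(-3))))**2 = (-550 + (-1 + 31*(-3 - 6)))**2 = (-550 + (-1 + 31*(-9)))**2 = (-550 + (-1 - 279))**2 = (-550 - 280)**2 = (-830)**2 = 688900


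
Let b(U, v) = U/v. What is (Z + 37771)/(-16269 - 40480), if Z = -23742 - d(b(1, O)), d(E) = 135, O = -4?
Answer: -13894/56749 ≈ -0.24483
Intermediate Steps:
Z = -23877 (Z = -23742 - 1*135 = -23742 - 135 = -23877)
(Z + 37771)/(-16269 - 40480) = (-23877 + 37771)/(-16269 - 40480) = 13894/(-56749) = 13894*(-1/56749) = -13894/56749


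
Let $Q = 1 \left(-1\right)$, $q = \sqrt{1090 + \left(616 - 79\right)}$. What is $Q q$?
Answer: $- \sqrt{1627} \approx -40.336$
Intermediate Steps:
$q = \sqrt{1627}$ ($q = \sqrt{1090 + \left(616 - 79\right)} = \sqrt{1090 + 537} = \sqrt{1627} \approx 40.336$)
$Q = -1$
$Q q = - \sqrt{1627}$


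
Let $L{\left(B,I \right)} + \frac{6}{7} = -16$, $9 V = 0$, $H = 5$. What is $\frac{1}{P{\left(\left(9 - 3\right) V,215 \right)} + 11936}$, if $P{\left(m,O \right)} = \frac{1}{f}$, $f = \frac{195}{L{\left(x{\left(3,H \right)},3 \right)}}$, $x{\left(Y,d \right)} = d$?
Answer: $\frac{1365}{16292522} \approx 8.3781 \cdot 10^{-5}$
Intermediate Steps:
$V = 0$ ($V = \frac{1}{9} \cdot 0 = 0$)
$L{\left(B,I \right)} = - \frac{118}{7}$ ($L{\left(B,I \right)} = - \frac{6}{7} - 16 = - \frac{118}{7}$)
$f = - \frac{1365}{118}$ ($f = \frac{195}{- \frac{118}{7}} = 195 \left(- \frac{7}{118}\right) = - \frac{1365}{118} \approx -11.568$)
$P{\left(m,O \right)} = - \frac{118}{1365}$ ($P{\left(m,O \right)} = \frac{1}{- \frac{1365}{118}} = - \frac{118}{1365}$)
$\frac{1}{P{\left(\left(9 - 3\right) V,215 \right)} + 11936} = \frac{1}{- \frac{118}{1365} + 11936} = \frac{1}{\frac{16292522}{1365}} = \frac{1365}{16292522}$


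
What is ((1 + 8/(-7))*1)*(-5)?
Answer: 5/7 ≈ 0.71429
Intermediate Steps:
((1 + 8/(-7))*1)*(-5) = ((1 + 8*(-⅐))*1)*(-5) = ((1 - 8/7)*1)*(-5) = -⅐*1*(-5) = -⅐*(-5) = 5/7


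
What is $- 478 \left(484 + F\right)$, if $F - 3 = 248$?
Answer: $-351330$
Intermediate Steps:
$F = 251$ ($F = 3 + 248 = 251$)
$- 478 \left(484 + F\right) = - 478 \left(484 + 251\right) = \left(-478\right) 735 = -351330$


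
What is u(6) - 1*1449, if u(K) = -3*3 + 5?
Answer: -1453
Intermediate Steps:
u(K) = -4 (u(K) = -9 + 5 = -4)
u(6) - 1*1449 = -4 - 1*1449 = -4 - 1449 = -1453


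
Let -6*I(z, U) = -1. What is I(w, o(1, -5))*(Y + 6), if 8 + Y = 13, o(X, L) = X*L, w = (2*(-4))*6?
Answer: 11/6 ≈ 1.8333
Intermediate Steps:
w = -48 (w = -8*6 = -48)
o(X, L) = L*X
I(z, U) = ⅙ (I(z, U) = -⅙*(-1) = ⅙)
Y = 5 (Y = -8 + 13 = 5)
I(w, o(1, -5))*(Y + 6) = (5 + 6)/6 = (⅙)*11 = 11/6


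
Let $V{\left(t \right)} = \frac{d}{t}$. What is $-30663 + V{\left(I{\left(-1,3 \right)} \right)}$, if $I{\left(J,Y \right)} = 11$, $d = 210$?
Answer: $- \frac{337083}{11} \approx -30644.0$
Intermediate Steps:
$V{\left(t \right)} = \frac{210}{t}$
$-30663 + V{\left(I{\left(-1,3 \right)} \right)} = -30663 + \frac{210}{11} = - \frac{337083}{11}$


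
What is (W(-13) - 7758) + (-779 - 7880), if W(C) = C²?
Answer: -16248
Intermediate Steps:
(W(-13) - 7758) + (-779 - 7880) = ((-13)² - 7758) + (-779 - 7880) = (169 - 7758) - 8659 = -7589 - 8659 = -16248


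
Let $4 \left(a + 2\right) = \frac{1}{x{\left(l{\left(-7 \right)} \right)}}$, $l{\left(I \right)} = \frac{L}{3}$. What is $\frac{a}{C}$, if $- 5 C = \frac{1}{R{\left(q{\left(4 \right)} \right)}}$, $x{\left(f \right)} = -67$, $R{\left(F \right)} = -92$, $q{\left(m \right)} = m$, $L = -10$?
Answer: $- \frac{61755}{67} \approx -921.72$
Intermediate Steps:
$l{\left(I \right)} = - \frac{10}{3}$
$a = - \frac{537}{268}$ ($a = -2 + \frac{1}{4 \left(-67\right)} = -2 + \frac{1}{4} \left(- \frac{1}{67}\right) = -2 - \frac{1}{268} = - \frac{537}{268} \approx -2.0037$)
$C = \frac{1}{460}$ ($C = - \frac{1}{5 \left(-92\right)} = \left(- \frac{1}{5}\right) \left(- \frac{1}{92}\right) = \frac{1}{460} \approx 0.0021739$)
$\frac{a}{C} = - \frac{537 \frac{1}{\frac{1}{460}}}{268} = \left(- \frac{537}{268}\right) 460 = - \frac{61755}{67}$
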